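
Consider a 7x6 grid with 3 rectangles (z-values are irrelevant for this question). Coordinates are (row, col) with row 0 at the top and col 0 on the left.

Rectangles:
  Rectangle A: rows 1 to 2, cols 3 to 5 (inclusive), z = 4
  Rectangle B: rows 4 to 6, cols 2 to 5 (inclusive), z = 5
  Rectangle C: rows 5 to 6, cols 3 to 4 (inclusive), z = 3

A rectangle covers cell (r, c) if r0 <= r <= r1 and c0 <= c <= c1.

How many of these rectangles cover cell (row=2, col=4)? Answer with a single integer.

Check cell (2,4):
  A: rows 1-2 cols 3-5 -> covers
  B: rows 4-6 cols 2-5 -> outside (row miss)
  C: rows 5-6 cols 3-4 -> outside (row miss)
Count covering = 1

Answer: 1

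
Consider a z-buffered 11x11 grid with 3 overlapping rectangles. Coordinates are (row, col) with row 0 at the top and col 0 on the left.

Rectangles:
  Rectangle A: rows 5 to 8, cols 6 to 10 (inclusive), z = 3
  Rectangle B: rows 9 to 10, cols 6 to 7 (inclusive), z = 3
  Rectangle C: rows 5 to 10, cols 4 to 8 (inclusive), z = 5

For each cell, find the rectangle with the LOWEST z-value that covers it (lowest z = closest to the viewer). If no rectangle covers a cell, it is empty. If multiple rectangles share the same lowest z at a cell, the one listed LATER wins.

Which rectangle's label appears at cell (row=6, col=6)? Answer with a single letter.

Check cell (6,6):
  A: rows 5-8 cols 6-10 z=3 -> covers; best now A (z=3)
  B: rows 9-10 cols 6-7 -> outside (row miss)
  C: rows 5-10 cols 4-8 z=5 -> covers; best now A (z=3)
Winner: A at z=3

Answer: A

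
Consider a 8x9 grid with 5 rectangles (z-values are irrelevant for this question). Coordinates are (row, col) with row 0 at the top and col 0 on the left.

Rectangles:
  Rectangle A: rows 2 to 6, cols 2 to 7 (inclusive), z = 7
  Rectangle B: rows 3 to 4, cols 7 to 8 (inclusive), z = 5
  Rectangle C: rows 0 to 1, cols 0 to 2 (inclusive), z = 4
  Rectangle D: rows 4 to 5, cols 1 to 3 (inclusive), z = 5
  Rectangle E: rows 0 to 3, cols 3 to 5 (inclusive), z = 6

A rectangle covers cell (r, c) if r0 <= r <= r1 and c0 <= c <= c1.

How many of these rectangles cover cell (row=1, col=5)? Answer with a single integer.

Answer: 1

Derivation:
Check cell (1,5):
  A: rows 2-6 cols 2-7 -> outside (row miss)
  B: rows 3-4 cols 7-8 -> outside (row miss)
  C: rows 0-1 cols 0-2 -> outside (col miss)
  D: rows 4-5 cols 1-3 -> outside (row miss)
  E: rows 0-3 cols 3-5 -> covers
Count covering = 1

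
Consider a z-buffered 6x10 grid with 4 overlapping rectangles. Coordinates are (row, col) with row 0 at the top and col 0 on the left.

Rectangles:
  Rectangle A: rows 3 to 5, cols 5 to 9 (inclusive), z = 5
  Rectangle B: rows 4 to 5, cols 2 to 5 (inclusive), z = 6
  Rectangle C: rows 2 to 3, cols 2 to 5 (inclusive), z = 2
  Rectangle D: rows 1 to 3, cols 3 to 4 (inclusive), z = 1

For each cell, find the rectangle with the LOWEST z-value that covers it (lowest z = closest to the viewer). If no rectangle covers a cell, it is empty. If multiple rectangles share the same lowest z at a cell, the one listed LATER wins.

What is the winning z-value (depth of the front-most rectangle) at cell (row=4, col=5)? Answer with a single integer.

Check cell (4,5):
  A: rows 3-5 cols 5-9 z=5 -> covers; best now A (z=5)
  B: rows 4-5 cols 2-5 z=6 -> covers; best now A (z=5)
  C: rows 2-3 cols 2-5 -> outside (row miss)
  D: rows 1-3 cols 3-4 -> outside (row miss)
Winner: A at z=5

Answer: 5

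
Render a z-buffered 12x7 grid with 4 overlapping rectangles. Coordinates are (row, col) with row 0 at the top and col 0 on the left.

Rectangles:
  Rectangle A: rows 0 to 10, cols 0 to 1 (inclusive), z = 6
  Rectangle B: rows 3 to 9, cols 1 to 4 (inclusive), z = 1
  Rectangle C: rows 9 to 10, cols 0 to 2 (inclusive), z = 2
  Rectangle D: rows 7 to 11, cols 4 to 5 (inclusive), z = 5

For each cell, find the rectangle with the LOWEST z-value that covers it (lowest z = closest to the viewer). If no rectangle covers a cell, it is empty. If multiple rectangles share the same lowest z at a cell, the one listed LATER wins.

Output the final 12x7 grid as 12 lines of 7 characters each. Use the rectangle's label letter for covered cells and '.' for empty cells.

AA.....
AA.....
AA.....
ABBBB..
ABBBB..
ABBBB..
ABBBB..
ABBBBD.
ABBBBD.
CBBBBD.
CCC.DD.
....DD.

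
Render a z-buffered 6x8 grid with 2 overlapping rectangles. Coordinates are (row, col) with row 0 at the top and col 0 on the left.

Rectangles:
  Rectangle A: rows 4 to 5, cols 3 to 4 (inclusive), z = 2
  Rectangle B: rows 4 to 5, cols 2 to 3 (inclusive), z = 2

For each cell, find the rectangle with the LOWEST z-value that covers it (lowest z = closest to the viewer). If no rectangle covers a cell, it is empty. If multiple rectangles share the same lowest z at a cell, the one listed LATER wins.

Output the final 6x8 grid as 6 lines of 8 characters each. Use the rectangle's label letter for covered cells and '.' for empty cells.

........
........
........
........
..BBA...
..BBA...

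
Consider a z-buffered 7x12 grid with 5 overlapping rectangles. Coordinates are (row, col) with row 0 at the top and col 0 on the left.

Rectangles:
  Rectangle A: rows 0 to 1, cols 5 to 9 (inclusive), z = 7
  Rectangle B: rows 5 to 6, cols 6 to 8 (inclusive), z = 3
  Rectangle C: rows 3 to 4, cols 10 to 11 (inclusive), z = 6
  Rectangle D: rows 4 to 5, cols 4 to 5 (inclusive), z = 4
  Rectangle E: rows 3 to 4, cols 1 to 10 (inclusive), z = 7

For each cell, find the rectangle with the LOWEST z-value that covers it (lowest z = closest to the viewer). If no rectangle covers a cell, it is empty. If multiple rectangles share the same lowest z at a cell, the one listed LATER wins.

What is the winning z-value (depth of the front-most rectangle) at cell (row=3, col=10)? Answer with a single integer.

Answer: 6

Derivation:
Check cell (3,10):
  A: rows 0-1 cols 5-9 -> outside (row miss)
  B: rows 5-6 cols 6-8 -> outside (row miss)
  C: rows 3-4 cols 10-11 z=6 -> covers; best now C (z=6)
  D: rows 4-5 cols 4-5 -> outside (row miss)
  E: rows 3-4 cols 1-10 z=7 -> covers; best now C (z=6)
Winner: C at z=6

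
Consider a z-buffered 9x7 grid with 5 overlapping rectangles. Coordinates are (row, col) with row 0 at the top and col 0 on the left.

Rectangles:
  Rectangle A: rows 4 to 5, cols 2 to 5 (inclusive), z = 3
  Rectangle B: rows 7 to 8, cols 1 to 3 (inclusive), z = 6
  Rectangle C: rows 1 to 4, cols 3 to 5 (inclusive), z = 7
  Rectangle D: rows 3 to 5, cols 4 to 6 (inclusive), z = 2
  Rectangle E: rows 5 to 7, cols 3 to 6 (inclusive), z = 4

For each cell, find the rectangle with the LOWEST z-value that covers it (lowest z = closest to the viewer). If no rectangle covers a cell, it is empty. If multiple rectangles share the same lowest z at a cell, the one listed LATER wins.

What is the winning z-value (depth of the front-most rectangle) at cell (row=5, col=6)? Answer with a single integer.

Check cell (5,6):
  A: rows 4-5 cols 2-5 -> outside (col miss)
  B: rows 7-8 cols 1-3 -> outside (row miss)
  C: rows 1-4 cols 3-5 -> outside (row miss)
  D: rows 3-5 cols 4-6 z=2 -> covers; best now D (z=2)
  E: rows 5-7 cols 3-6 z=4 -> covers; best now D (z=2)
Winner: D at z=2

Answer: 2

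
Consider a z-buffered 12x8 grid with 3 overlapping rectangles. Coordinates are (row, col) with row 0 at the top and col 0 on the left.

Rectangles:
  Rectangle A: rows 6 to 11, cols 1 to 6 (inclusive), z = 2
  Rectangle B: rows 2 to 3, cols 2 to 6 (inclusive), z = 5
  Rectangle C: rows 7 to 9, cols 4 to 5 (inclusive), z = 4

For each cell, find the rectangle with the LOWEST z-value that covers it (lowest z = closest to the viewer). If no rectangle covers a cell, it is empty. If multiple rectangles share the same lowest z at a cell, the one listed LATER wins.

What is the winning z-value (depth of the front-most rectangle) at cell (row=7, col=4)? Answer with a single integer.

Check cell (7,4):
  A: rows 6-11 cols 1-6 z=2 -> covers; best now A (z=2)
  B: rows 2-3 cols 2-6 -> outside (row miss)
  C: rows 7-9 cols 4-5 z=4 -> covers; best now A (z=2)
Winner: A at z=2

Answer: 2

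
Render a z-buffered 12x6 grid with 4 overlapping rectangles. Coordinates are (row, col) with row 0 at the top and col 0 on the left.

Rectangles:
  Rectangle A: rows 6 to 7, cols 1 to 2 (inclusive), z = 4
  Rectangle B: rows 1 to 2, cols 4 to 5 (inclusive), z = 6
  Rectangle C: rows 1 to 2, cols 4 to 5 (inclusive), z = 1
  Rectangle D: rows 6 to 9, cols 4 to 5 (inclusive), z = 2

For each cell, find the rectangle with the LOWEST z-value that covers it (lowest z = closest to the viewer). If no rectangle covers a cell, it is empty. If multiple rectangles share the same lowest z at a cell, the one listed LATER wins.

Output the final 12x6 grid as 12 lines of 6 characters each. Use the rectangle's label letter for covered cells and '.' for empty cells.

......
....CC
....CC
......
......
......
.AA.DD
.AA.DD
....DD
....DD
......
......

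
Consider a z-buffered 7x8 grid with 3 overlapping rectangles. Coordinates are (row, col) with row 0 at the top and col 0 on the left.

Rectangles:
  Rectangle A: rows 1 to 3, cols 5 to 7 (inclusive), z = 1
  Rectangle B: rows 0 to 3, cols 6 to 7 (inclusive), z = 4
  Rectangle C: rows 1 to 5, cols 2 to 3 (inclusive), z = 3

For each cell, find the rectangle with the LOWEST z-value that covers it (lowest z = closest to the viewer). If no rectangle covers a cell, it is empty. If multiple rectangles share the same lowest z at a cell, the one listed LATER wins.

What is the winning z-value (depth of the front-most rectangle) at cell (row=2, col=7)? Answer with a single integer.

Answer: 1

Derivation:
Check cell (2,7):
  A: rows 1-3 cols 5-7 z=1 -> covers; best now A (z=1)
  B: rows 0-3 cols 6-7 z=4 -> covers; best now A (z=1)
  C: rows 1-5 cols 2-3 -> outside (col miss)
Winner: A at z=1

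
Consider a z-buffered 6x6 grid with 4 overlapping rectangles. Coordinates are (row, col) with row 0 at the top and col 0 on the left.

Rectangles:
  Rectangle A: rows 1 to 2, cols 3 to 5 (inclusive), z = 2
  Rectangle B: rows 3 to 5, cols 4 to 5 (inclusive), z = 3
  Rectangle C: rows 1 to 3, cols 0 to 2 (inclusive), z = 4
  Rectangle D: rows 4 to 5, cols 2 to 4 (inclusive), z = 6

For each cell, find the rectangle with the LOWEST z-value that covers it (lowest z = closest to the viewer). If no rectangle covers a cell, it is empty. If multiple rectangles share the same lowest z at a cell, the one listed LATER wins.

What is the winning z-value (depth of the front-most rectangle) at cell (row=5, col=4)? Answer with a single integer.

Answer: 3

Derivation:
Check cell (5,4):
  A: rows 1-2 cols 3-5 -> outside (row miss)
  B: rows 3-5 cols 4-5 z=3 -> covers; best now B (z=3)
  C: rows 1-3 cols 0-2 -> outside (row miss)
  D: rows 4-5 cols 2-4 z=6 -> covers; best now B (z=3)
Winner: B at z=3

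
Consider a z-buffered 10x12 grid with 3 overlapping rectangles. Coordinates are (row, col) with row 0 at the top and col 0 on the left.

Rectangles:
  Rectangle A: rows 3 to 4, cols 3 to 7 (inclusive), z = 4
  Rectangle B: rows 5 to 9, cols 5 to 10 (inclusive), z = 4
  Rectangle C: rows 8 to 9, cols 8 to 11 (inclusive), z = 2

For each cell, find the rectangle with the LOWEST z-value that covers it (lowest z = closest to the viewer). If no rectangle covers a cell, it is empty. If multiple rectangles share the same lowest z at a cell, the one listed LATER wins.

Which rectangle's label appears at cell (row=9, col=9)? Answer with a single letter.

Answer: C

Derivation:
Check cell (9,9):
  A: rows 3-4 cols 3-7 -> outside (row miss)
  B: rows 5-9 cols 5-10 z=4 -> covers; best now B (z=4)
  C: rows 8-9 cols 8-11 z=2 -> covers; best now C (z=2)
Winner: C at z=2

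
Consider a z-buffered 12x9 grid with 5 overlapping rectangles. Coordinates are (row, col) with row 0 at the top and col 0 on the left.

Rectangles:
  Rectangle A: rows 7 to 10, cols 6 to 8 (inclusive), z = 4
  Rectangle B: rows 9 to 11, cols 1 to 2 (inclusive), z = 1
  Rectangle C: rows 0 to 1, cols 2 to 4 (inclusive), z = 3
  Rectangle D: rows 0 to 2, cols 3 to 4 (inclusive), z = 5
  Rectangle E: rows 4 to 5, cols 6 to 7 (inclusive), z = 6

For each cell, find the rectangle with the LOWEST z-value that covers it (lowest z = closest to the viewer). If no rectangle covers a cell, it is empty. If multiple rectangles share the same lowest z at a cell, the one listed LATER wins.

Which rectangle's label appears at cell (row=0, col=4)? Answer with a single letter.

Check cell (0,4):
  A: rows 7-10 cols 6-8 -> outside (row miss)
  B: rows 9-11 cols 1-2 -> outside (row miss)
  C: rows 0-1 cols 2-4 z=3 -> covers; best now C (z=3)
  D: rows 0-2 cols 3-4 z=5 -> covers; best now C (z=3)
  E: rows 4-5 cols 6-7 -> outside (row miss)
Winner: C at z=3

Answer: C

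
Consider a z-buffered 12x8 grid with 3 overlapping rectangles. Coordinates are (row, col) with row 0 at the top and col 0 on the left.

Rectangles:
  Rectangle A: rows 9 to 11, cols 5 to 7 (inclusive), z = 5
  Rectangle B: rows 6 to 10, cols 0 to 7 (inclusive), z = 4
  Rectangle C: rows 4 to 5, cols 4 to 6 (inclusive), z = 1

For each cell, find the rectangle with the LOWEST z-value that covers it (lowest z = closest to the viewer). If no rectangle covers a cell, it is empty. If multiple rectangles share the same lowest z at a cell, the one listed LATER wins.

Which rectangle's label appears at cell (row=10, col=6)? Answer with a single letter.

Answer: B

Derivation:
Check cell (10,6):
  A: rows 9-11 cols 5-7 z=5 -> covers; best now A (z=5)
  B: rows 6-10 cols 0-7 z=4 -> covers; best now B (z=4)
  C: rows 4-5 cols 4-6 -> outside (row miss)
Winner: B at z=4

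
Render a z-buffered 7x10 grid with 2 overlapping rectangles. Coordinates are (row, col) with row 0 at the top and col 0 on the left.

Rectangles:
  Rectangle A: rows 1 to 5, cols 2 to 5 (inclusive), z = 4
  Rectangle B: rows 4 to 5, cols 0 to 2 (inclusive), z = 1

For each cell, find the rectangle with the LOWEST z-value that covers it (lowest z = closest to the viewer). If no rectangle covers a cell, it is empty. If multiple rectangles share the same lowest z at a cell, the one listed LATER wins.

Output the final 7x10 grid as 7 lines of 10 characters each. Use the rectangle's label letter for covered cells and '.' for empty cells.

..........
..AAAA....
..AAAA....
..AAAA....
BBBAAA....
BBBAAA....
..........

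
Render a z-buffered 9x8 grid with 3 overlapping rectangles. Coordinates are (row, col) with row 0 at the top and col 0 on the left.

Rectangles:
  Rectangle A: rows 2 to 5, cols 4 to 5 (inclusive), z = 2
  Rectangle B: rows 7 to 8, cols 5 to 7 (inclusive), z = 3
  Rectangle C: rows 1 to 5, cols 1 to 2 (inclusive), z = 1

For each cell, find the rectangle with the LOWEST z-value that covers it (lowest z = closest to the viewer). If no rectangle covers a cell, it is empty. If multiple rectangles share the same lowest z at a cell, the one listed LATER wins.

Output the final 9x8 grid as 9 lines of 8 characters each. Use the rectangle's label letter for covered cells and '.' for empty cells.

........
.CC.....
.CC.AA..
.CC.AA..
.CC.AA..
.CC.AA..
........
.....BBB
.....BBB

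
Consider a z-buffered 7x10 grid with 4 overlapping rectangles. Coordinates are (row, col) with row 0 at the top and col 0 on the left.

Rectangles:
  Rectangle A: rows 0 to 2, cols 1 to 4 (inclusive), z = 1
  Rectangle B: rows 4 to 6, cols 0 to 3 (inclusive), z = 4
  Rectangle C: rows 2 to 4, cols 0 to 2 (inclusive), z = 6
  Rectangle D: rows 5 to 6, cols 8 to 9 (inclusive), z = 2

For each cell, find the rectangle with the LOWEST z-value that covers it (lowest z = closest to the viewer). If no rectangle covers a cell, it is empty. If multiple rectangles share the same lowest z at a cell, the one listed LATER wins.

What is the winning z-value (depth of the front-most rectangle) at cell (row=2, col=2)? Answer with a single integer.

Check cell (2,2):
  A: rows 0-2 cols 1-4 z=1 -> covers; best now A (z=1)
  B: rows 4-6 cols 0-3 -> outside (row miss)
  C: rows 2-4 cols 0-2 z=6 -> covers; best now A (z=1)
  D: rows 5-6 cols 8-9 -> outside (row miss)
Winner: A at z=1

Answer: 1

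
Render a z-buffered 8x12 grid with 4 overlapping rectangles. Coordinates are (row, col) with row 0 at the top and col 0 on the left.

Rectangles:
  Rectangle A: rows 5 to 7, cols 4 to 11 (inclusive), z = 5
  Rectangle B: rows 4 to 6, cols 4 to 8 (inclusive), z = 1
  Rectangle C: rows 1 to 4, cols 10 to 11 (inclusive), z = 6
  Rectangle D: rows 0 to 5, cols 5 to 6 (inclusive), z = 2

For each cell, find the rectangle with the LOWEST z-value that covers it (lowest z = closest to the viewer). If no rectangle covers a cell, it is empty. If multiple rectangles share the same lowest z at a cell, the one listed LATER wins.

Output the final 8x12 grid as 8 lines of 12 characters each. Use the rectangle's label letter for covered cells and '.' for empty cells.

.....DD.....
.....DD...CC
.....DD...CC
.....DD...CC
....BBBBB.CC
....BBBBBAAA
....BBBBBAAA
....AAAAAAAA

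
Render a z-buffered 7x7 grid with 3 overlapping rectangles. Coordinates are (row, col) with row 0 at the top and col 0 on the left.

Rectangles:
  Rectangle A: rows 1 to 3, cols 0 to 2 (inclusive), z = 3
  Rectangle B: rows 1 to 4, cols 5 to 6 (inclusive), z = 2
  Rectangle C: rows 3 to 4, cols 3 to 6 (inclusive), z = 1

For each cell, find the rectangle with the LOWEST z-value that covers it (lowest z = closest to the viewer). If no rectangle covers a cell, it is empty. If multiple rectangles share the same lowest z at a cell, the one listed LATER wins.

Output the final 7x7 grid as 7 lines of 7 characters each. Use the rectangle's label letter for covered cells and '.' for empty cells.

.......
AAA..BB
AAA..BB
AAACCCC
...CCCC
.......
.......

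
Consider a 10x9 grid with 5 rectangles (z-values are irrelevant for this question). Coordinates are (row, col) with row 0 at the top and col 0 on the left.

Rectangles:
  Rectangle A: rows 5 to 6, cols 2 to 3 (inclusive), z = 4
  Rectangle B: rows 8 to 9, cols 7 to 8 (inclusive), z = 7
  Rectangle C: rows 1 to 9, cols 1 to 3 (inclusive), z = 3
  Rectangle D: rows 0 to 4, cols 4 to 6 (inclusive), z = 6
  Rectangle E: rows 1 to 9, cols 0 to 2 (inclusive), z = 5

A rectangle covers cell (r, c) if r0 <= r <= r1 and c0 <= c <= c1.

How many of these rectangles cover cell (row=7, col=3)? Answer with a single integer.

Answer: 1

Derivation:
Check cell (7,3):
  A: rows 5-6 cols 2-3 -> outside (row miss)
  B: rows 8-9 cols 7-8 -> outside (row miss)
  C: rows 1-9 cols 1-3 -> covers
  D: rows 0-4 cols 4-6 -> outside (row miss)
  E: rows 1-9 cols 0-2 -> outside (col miss)
Count covering = 1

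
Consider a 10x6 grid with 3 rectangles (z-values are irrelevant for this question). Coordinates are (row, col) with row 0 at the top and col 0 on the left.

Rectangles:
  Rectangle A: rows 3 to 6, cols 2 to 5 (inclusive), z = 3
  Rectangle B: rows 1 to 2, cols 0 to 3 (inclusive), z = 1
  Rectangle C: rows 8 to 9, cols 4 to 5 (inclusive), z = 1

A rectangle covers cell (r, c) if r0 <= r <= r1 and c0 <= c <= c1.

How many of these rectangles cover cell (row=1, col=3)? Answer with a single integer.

Answer: 1

Derivation:
Check cell (1,3):
  A: rows 3-6 cols 2-5 -> outside (row miss)
  B: rows 1-2 cols 0-3 -> covers
  C: rows 8-9 cols 4-5 -> outside (row miss)
Count covering = 1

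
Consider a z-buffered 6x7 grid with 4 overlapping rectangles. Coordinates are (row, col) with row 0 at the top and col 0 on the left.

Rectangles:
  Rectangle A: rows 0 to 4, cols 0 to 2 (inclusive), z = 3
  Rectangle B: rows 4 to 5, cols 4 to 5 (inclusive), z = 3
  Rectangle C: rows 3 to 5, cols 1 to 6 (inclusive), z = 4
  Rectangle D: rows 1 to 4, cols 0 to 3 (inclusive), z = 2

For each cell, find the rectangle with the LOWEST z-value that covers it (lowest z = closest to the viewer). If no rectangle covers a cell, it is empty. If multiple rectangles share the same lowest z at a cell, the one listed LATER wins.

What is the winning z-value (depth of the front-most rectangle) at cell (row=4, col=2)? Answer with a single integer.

Check cell (4,2):
  A: rows 0-4 cols 0-2 z=3 -> covers; best now A (z=3)
  B: rows 4-5 cols 4-5 -> outside (col miss)
  C: rows 3-5 cols 1-6 z=4 -> covers; best now A (z=3)
  D: rows 1-4 cols 0-3 z=2 -> covers; best now D (z=2)
Winner: D at z=2

Answer: 2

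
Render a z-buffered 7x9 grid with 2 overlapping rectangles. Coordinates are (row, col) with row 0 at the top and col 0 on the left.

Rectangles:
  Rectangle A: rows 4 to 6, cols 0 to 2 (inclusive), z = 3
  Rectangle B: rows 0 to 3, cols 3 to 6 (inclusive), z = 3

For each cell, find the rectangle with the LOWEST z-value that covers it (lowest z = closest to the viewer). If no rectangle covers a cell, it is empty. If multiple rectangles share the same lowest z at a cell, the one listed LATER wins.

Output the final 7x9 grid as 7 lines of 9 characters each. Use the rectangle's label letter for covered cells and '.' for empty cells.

...BBBB..
...BBBB..
...BBBB..
...BBBB..
AAA......
AAA......
AAA......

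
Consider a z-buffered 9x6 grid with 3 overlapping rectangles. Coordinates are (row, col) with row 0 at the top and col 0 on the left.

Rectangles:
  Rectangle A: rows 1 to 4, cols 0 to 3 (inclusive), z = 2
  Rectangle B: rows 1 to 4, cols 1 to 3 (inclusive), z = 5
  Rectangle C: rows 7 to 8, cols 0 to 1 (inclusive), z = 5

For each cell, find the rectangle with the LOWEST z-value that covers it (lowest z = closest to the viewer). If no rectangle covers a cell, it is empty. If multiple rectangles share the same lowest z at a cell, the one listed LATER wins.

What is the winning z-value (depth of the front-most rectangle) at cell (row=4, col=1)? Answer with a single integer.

Check cell (4,1):
  A: rows 1-4 cols 0-3 z=2 -> covers; best now A (z=2)
  B: rows 1-4 cols 1-3 z=5 -> covers; best now A (z=2)
  C: rows 7-8 cols 0-1 -> outside (row miss)
Winner: A at z=2

Answer: 2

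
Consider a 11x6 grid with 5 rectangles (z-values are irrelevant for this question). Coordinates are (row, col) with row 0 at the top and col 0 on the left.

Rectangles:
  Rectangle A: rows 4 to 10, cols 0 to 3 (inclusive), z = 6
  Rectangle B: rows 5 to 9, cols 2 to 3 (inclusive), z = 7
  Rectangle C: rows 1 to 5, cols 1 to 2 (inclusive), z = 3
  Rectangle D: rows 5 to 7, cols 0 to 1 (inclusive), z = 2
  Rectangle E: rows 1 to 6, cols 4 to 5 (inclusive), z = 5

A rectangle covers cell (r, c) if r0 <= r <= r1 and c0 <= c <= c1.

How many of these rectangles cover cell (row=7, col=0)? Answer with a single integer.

Answer: 2

Derivation:
Check cell (7,0):
  A: rows 4-10 cols 0-3 -> covers
  B: rows 5-9 cols 2-3 -> outside (col miss)
  C: rows 1-5 cols 1-2 -> outside (row miss)
  D: rows 5-7 cols 0-1 -> covers
  E: rows 1-6 cols 4-5 -> outside (row miss)
Count covering = 2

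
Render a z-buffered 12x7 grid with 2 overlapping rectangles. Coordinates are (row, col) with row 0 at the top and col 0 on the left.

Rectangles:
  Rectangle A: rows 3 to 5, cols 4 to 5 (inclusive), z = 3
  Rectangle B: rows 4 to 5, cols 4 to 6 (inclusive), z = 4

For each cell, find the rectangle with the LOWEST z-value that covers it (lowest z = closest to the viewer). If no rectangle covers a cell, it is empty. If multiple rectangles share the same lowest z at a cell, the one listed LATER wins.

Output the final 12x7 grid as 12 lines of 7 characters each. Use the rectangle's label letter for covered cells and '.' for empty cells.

.......
.......
.......
....AA.
....AAB
....AAB
.......
.......
.......
.......
.......
.......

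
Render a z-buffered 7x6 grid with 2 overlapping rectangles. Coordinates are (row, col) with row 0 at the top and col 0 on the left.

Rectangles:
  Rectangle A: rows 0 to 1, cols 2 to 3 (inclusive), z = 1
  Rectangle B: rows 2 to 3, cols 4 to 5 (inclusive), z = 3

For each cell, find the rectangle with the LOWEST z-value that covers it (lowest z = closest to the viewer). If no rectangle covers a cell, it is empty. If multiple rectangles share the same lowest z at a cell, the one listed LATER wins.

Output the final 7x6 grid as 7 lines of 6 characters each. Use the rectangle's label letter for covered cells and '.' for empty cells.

..AA..
..AA..
....BB
....BB
......
......
......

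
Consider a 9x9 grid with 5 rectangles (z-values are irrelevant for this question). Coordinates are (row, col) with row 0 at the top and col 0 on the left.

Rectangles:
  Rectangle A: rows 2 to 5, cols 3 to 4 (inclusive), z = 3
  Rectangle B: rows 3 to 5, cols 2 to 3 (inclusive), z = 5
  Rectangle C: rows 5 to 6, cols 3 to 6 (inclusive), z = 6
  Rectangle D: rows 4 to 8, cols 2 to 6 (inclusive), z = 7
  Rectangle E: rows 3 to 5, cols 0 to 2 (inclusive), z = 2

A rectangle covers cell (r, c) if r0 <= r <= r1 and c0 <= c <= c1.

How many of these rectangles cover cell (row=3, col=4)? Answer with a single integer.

Answer: 1

Derivation:
Check cell (3,4):
  A: rows 2-5 cols 3-4 -> covers
  B: rows 3-5 cols 2-3 -> outside (col miss)
  C: rows 5-6 cols 3-6 -> outside (row miss)
  D: rows 4-8 cols 2-6 -> outside (row miss)
  E: rows 3-5 cols 0-2 -> outside (col miss)
Count covering = 1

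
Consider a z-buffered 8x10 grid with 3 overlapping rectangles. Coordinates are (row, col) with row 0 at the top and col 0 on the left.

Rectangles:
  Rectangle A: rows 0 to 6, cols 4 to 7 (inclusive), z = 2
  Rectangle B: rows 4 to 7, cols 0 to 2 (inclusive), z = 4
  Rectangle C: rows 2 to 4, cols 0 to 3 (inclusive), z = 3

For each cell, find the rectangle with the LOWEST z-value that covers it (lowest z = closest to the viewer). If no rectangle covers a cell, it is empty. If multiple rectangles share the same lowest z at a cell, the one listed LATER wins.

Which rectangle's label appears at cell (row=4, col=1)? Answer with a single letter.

Check cell (4,1):
  A: rows 0-6 cols 4-7 -> outside (col miss)
  B: rows 4-7 cols 0-2 z=4 -> covers; best now B (z=4)
  C: rows 2-4 cols 0-3 z=3 -> covers; best now C (z=3)
Winner: C at z=3

Answer: C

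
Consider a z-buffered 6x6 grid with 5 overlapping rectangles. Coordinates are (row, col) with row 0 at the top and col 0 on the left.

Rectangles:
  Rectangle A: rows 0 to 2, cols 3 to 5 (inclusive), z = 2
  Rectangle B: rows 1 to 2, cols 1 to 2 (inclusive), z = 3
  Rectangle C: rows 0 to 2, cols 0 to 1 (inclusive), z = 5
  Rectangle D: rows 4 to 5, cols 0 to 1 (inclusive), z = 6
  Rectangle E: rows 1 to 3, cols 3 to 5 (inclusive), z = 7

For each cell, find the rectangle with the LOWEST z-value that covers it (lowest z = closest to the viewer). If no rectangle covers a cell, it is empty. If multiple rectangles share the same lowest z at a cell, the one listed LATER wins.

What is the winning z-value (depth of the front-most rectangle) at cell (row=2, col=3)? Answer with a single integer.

Check cell (2,3):
  A: rows 0-2 cols 3-5 z=2 -> covers; best now A (z=2)
  B: rows 1-2 cols 1-2 -> outside (col miss)
  C: rows 0-2 cols 0-1 -> outside (col miss)
  D: rows 4-5 cols 0-1 -> outside (row miss)
  E: rows 1-3 cols 3-5 z=7 -> covers; best now A (z=2)
Winner: A at z=2

Answer: 2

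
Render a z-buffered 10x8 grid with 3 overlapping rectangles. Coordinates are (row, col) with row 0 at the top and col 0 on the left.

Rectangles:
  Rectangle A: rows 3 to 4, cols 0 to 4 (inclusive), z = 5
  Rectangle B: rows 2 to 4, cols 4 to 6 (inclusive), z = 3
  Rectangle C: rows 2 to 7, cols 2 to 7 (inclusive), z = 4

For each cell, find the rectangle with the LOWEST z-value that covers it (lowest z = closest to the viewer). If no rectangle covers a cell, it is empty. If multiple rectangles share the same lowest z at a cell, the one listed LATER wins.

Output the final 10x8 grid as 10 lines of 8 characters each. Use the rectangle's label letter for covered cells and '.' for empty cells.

........
........
..CCBBBC
AACCBBBC
AACCBBBC
..CCCCCC
..CCCCCC
..CCCCCC
........
........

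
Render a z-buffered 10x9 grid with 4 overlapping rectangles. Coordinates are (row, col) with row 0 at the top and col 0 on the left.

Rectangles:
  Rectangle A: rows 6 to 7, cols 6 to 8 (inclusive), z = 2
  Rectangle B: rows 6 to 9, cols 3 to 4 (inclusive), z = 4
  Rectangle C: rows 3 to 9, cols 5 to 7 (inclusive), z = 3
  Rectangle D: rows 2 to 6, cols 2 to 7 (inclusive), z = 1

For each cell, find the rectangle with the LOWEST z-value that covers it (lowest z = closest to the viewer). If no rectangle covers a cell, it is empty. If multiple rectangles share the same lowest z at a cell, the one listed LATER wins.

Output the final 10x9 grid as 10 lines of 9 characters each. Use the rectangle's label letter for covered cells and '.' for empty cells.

.........
.........
..DDDDDD.
..DDDDDD.
..DDDDDD.
..DDDDDD.
..DDDDDDA
...BBCAAA
...BBCCC.
...BBCCC.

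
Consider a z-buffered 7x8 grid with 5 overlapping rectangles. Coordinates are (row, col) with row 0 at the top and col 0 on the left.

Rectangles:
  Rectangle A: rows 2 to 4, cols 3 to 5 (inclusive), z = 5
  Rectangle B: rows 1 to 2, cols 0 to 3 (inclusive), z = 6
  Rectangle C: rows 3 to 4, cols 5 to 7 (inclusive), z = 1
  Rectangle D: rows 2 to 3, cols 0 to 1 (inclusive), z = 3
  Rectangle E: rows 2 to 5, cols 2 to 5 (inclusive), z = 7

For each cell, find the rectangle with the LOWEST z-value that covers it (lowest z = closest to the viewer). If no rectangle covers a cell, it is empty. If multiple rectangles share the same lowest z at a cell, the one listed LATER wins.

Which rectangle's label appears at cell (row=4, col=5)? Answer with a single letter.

Answer: C

Derivation:
Check cell (4,5):
  A: rows 2-4 cols 3-5 z=5 -> covers; best now A (z=5)
  B: rows 1-2 cols 0-3 -> outside (row miss)
  C: rows 3-4 cols 5-7 z=1 -> covers; best now C (z=1)
  D: rows 2-3 cols 0-1 -> outside (row miss)
  E: rows 2-5 cols 2-5 z=7 -> covers; best now C (z=1)
Winner: C at z=1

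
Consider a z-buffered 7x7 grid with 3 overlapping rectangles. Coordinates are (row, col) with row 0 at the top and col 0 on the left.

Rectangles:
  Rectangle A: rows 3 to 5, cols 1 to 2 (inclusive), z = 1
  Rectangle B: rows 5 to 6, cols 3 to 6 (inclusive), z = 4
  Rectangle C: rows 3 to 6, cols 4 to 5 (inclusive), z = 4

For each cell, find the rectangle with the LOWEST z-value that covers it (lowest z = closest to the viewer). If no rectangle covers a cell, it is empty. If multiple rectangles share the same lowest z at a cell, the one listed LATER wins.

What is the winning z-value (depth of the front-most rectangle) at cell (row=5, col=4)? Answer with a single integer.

Answer: 4

Derivation:
Check cell (5,4):
  A: rows 3-5 cols 1-2 -> outside (col miss)
  B: rows 5-6 cols 3-6 z=4 -> covers; best now B (z=4)
  C: rows 3-6 cols 4-5 z=4 -> covers; best now C (z=4)
Winner: C at z=4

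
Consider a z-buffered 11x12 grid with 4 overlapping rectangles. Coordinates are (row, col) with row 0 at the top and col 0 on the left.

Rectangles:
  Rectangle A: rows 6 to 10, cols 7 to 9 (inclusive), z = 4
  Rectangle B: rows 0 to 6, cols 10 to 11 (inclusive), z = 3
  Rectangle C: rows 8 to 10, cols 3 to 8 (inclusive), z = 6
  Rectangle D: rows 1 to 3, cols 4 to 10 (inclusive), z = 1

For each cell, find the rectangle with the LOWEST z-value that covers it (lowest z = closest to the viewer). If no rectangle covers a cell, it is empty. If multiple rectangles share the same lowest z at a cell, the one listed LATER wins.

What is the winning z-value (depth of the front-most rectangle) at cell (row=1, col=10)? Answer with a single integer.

Answer: 1

Derivation:
Check cell (1,10):
  A: rows 6-10 cols 7-9 -> outside (row miss)
  B: rows 0-6 cols 10-11 z=3 -> covers; best now B (z=3)
  C: rows 8-10 cols 3-8 -> outside (row miss)
  D: rows 1-3 cols 4-10 z=1 -> covers; best now D (z=1)
Winner: D at z=1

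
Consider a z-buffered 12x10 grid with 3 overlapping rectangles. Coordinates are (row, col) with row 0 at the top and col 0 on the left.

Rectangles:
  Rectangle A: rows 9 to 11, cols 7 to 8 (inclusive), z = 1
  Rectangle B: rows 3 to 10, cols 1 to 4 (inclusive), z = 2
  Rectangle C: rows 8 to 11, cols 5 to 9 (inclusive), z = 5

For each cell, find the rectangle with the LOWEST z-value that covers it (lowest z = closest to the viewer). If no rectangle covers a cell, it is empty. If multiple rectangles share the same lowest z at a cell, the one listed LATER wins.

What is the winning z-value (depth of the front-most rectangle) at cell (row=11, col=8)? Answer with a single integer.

Answer: 1

Derivation:
Check cell (11,8):
  A: rows 9-11 cols 7-8 z=1 -> covers; best now A (z=1)
  B: rows 3-10 cols 1-4 -> outside (row miss)
  C: rows 8-11 cols 5-9 z=5 -> covers; best now A (z=1)
Winner: A at z=1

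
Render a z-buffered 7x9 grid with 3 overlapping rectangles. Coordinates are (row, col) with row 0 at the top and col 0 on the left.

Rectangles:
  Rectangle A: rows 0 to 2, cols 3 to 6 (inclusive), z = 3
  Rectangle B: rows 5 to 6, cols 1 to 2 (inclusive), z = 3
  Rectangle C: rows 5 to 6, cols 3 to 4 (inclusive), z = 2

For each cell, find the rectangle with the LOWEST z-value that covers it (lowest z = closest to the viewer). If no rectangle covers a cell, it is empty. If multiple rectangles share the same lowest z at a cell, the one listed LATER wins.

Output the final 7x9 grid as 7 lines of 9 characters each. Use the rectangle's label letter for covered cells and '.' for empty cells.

...AAAA..
...AAAA..
...AAAA..
.........
.........
.BBCC....
.BBCC....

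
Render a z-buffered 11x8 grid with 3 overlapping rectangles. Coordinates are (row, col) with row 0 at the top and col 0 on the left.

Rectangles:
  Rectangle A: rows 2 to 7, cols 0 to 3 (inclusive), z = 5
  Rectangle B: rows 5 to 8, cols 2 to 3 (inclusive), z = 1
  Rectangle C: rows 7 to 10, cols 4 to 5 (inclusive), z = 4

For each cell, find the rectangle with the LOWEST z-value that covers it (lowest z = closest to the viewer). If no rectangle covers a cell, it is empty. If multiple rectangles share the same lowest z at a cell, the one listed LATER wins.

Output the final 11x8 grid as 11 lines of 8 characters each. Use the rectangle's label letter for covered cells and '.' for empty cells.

........
........
AAAA....
AAAA....
AAAA....
AABB....
AABB....
AABBCC..
..BBCC..
....CC..
....CC..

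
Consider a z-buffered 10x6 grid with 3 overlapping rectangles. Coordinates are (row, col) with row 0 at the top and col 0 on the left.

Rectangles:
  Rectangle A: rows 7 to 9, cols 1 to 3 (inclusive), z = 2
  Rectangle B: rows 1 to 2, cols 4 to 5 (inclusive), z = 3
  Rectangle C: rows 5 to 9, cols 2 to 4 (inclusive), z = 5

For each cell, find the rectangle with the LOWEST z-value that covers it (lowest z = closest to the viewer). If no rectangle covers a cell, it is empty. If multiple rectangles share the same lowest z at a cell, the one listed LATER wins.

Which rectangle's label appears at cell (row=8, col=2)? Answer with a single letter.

Check cell (8,2):
  A: rows 7-9 cols 1-3 z=2 -> covers; best now A (z=2)
  B: rows 1-2 cols 4-5 -> outside (row miss)
  C: rows 5-9 cols 2-4 z=5 -> covers; best now A (z=2)
Winner: A at z=2

Answer: A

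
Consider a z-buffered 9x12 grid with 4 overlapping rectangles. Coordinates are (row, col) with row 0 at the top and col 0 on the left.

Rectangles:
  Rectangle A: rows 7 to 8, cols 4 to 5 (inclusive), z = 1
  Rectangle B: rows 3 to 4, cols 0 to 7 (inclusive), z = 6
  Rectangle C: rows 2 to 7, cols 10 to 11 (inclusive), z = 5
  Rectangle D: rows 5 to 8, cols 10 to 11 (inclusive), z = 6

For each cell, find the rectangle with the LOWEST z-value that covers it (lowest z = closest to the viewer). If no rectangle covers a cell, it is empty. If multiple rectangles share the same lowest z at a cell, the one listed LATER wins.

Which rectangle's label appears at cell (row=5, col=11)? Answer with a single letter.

Answer: C

Derivation:
Check cell (5,11):
  A: rows 7-8 cols 4-5 -> outside (row miss)
  B: rows 3-4 cols 0-7 -> outside (row miss)
  C: rows 2-7 cols 10-11 z=5 -> covers; best now C (z=5)
  D: rows 5-8 cols 10-11 z=6 -> covers; best now C (z=5)
Winner: C at z=5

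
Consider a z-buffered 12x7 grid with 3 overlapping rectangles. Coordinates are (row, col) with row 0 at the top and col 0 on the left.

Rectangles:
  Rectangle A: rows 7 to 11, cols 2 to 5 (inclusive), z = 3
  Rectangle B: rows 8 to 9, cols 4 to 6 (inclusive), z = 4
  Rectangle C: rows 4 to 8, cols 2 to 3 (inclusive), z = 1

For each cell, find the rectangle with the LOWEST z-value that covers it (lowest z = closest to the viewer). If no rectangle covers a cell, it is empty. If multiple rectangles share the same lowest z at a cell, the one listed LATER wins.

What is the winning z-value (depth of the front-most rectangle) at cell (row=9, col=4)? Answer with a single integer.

Check cell (9,4):
  A: rows 7-11 cols 2-5 z=3 -> covers; best now A (z=3)
  B: rows 8-9 cols 4-6 z=4 -> covers; best now A (z=3)
  C: rows 4-8 cols 2-3 -> outside (row miss)
Winner: A at z=3

Answer: 3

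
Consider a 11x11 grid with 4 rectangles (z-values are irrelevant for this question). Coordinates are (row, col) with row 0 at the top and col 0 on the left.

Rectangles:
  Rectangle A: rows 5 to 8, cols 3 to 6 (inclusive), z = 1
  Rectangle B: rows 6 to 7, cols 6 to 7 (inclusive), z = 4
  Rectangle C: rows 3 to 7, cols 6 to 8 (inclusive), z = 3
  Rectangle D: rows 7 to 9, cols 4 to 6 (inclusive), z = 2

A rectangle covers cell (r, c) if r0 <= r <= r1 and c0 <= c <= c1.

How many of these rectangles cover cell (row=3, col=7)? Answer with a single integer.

Answer: 1

Derivation:
Check cell (3,7):
  A: rows 5-8 cols 3-6 -> outside (row miss)
  B: rows 6-7 cols 6-7 -> outside (row miss)
  C: rows 3-7 cols 6-8 -> covers
  D: rows 7-9 cols 4-6 -> outside (row miss)
Count covering = 1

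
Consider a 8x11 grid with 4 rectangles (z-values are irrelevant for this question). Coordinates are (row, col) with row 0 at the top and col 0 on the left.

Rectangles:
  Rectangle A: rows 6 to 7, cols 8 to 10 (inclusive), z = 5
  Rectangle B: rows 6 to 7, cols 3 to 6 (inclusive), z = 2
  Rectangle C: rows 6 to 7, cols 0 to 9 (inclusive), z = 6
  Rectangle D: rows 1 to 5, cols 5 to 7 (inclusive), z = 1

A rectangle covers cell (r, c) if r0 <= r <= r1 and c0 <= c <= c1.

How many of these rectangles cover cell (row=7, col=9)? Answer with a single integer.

Answer: 2

Derivation:
Check cell (7,9):
  A: rows 6-7 cols 8-10 -> covers
  B: rows 6-7 cols 3-6 -> outside (col miss)
  C: rows 6-7 cols 0-9 -> covers
  D: rows 1-5 cols 5-7 -> outside (row miss)
Count covering = 2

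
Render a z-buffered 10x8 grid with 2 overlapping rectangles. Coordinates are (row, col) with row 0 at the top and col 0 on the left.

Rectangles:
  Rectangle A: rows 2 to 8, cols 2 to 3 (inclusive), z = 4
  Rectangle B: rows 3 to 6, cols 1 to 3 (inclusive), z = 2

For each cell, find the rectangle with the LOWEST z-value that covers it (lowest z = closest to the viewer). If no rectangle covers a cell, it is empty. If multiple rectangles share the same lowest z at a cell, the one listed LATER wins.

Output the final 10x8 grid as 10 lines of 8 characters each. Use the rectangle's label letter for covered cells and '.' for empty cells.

........
........
..AA....
.BBB....
.BBB....
.BBB....
.BBB....
..AA....
..AA....
........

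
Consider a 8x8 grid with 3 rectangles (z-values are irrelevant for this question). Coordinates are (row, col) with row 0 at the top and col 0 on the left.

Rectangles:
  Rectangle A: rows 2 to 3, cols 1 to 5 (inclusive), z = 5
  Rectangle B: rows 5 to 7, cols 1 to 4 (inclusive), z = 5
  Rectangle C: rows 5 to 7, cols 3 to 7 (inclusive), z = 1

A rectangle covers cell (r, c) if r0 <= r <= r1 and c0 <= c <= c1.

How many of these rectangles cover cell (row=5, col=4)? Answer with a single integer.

Check cell (5,4):
  A: rows 2-3 cols 1-5 -> outside (row miss)
  B: rows 5-7 cols 1-4 -> covers
  C: rows 5-7 cols 3-7 -> covers
Count covering = 2

Answer: 2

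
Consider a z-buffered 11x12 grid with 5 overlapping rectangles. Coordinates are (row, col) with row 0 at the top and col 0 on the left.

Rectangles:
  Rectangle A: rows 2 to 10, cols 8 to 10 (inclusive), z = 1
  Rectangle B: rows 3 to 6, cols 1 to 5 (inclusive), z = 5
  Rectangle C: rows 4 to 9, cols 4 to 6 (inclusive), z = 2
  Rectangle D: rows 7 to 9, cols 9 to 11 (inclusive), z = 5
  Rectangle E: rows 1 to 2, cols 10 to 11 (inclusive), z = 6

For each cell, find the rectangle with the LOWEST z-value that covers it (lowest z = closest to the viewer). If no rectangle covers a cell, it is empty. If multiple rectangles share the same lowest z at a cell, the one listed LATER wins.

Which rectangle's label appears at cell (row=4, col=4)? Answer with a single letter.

Check cell (4,4):
  A: rows 2-10 cols 8-10 -> outside (col miss)
  B: rows 3-6 cols 1-5 z=5 -> covers; best now B (z=5)
  C: rows 4-9 cols 4-6 z=2 -> covers; best now C (z=2)
  D: rows 7-9 cols 9-11 -> outside (row miss)
  E: rows 1-2 cols 10-11 -> outside (row miss)
Winner: C at z=2

Answer: C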